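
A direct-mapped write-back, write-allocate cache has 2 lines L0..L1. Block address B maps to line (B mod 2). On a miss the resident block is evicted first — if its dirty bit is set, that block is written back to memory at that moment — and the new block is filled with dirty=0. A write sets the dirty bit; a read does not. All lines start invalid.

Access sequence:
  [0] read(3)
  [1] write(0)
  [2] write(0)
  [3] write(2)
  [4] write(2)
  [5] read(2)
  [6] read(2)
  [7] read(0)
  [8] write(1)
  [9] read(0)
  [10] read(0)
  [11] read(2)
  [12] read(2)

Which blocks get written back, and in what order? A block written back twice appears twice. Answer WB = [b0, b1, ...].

WB = [0, 2]

0: R B3 -> L1 miss  d=-]
1: W B0 -> L0 miss  d=D]
2: W B0 -> L0 hit  d=D]
3: W B2 -> L0 miss wb->B0  d=D]
4: W B2 -> L0 hit  d=D]
5: R B2 -> L0 hit  d=D]
6: R B2 -> L0 hit  d=D]
7: R B0 -> L0 miss wb->B2  d=-]
8: W B1 -> L1 miss  d=D]
9: R B0 -> L0 hit  d=-]
10: R B0 -> L0 hit  d=-]
11: R B2 -> L0 miss  d=-]
12: R B2 -> L0 hit  d=-]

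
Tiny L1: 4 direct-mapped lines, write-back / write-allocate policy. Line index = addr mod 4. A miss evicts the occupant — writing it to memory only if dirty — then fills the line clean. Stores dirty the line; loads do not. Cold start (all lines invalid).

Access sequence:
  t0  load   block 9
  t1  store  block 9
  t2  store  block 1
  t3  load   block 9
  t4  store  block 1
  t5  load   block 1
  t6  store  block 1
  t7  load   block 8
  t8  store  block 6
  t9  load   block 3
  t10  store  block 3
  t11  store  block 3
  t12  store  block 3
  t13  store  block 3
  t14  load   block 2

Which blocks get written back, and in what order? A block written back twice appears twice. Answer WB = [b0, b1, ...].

WB = [9, 1, 6]

0: R B9 → L1 miss [-]
1: W B9 → L1 hit [D]
2: W B1 → L1 miss wb→B9 [D]
3: R B9 → L1 miss wb→B1 [-]
4: W B1 → L1 miss [D]
5: R B1 → L1 hit [D]
6: W B1 → L1 hit [D]
7: R B8 → L0 miss [-]
8: W B6 → L2 miss [D]
9: R B3 → L3 miss [-]
10: W B3 → L3 hit [D]
11: W B3 → L3 hit [D]
12: W B3 → L3 hit [D]
13: W B3 → L3 hit [D]
14: R B2 → L2 miss wb→B6 [-]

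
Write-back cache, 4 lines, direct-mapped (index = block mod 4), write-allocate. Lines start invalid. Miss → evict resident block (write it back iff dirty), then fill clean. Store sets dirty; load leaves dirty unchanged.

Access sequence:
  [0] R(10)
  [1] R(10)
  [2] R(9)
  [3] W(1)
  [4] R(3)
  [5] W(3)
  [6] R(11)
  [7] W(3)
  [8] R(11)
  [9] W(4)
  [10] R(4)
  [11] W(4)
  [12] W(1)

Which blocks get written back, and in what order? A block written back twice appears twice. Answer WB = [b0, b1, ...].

WB = [3, 3]

  0 | R B10 → L2 miss [-]
  1 | R B10 → L2 hit [-]
  2 | R B9 → L1 miss [-]
  3 | W B1 → L1 miss [D]
  4 | R B3 → L3 miss [-]
  5 | W B3 → L3 hit [D]
  6 | R B11 → L3 miss wb→B3 [-]
  7 | W B3 → L3 miss [D]
  8 | R B11 → L3 miss wb→B3 [-]
  9 | W B4 → L0 miss [D]
  10 | R B4 → L0 hit [D]
  11 | W B4 → L0 hit [D]
  12 | W B1 → L1 hit [D]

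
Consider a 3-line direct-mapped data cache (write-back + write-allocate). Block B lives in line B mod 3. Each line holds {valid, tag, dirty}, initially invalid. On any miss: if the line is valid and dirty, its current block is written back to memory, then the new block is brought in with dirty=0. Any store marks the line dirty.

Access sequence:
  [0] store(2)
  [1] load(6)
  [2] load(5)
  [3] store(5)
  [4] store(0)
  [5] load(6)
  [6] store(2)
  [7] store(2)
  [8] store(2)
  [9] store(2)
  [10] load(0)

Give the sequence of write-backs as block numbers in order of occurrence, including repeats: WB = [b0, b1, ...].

WB = [2, 0, 5]

  0 | W B2 → L2 miss [D]
  1 | R B6 → L0 miss [-]
  2 | R B5 → L2 miss wb→B2 [-]
  3 | W B5 → L2 hit [D]
  4 | W B0 → L0 miss [D]
  5 | R B6 → L0 miss wb→B0 [-]
  6 | W B2 → L2 miss wb→B5 [D]
  7 | W B2 → L2 hit [D]
  8 | W B2 → L2 hit [D]
  9 | W B2 → L2 hit [D]
  10 | R B0 → L0 miss [-]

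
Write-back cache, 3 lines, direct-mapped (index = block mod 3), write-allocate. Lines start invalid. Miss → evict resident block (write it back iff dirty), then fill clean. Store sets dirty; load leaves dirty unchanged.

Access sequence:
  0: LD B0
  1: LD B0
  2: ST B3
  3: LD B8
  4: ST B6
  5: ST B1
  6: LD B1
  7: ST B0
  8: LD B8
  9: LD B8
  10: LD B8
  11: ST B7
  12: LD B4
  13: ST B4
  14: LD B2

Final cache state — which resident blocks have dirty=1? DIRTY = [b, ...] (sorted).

0: R B0 → L0 miss [-]
1: R B0 → L0 hit [-]
2: W B3 → L0 miss [D]
3: R B8 → L2 miss [-]
4: W B6 → L0 miss wb→B3 [D]
5: W B1 → L1 miss [D]
6: R B1 → L1 hit [D]
7: W B0 → L0 miss wb→B6 [D]
8: R B8 → L2 hit [-]
9: R B8 → L2 hit [-]
10: R B8 → L2 hit [-]
11: W B7 → L1 miss wb→B1 [D]
12: R B4 → L1 miss wb→B7 [-]
13: W B4 → L1 hit [D]
14: R B2 → L2 miss [-]

DIRTY = [0, 4]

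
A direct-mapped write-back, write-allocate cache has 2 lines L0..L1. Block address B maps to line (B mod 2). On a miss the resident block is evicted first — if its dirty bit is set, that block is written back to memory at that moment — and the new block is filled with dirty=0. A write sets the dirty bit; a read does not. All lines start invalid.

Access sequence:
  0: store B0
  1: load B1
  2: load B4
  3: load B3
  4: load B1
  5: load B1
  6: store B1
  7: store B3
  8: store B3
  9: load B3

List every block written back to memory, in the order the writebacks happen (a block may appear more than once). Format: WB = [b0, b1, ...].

WB = [0, 1]

0: W B0 → L0 miss [D]
1: R B1 → L1 miss [-]
2: R B4 → L0 miss wb→B0 [-]
3: R B3 → L1 miss [-]
4: R B1 → L1 miss [-]
5: R B1 → L1 hit [-]
6: W B1 → L1 hit [D]
7: W B3 → L1 miss wb→B1 [D]
8: W B3 → L1 hit [D]
9: R B3 → L1 hit [D]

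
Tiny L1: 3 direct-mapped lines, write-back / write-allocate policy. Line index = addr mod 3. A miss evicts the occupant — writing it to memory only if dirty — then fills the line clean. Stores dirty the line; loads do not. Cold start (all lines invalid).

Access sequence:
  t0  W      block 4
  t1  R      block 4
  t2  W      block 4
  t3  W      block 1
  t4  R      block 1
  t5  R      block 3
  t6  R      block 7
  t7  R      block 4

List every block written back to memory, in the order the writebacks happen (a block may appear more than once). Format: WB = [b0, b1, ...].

WB = [4, 1]

0: W B4 → L1 miss [D]
1: R B4 → L1 hit [D]
2: W B4 → L1 hit [D]
3: W B1 → L1 miss wb→B4 [D]
4: R B1 → L1 hit [D]
5: R B3 → L0 miss [-]
6: R B7 → L1 miss wb→B1 [-]
7: R B4 → L1 miss [-]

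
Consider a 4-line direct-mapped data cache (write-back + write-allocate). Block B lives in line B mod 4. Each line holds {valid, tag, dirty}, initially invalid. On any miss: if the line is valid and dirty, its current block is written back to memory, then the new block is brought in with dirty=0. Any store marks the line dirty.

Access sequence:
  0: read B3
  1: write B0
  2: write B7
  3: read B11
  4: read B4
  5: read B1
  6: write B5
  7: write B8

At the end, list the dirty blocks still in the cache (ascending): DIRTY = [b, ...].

  0 | R B3 → L3 miss [-]
  1 | W B0 → L0 miss [D]
  2 | W B7 → L3 miss [D]
  3 | R B11 → L3 miss wb→B7 [-]
  4 | R B4 → L0 miss wb→B0 [-]
  5 | R B1 → L1 miss [-]
  6 | W B5 → L1 miss [D]
  7 | W B8 → L0 miss [D]

DIRTY = [5, 8]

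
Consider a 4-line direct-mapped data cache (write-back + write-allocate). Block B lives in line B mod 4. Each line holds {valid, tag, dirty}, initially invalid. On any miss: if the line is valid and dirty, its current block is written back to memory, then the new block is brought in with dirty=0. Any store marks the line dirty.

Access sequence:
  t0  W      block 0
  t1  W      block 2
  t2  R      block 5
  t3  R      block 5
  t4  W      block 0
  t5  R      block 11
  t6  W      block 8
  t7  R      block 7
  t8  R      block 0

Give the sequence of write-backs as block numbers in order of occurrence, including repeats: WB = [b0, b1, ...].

  0 | W B0 → L0 miss [D]
  1 | W B2 → L2 miss [D]
  2 | R B5 → L1 miss [-]
  3 | R B5 → L1 hit [-]
  4 | W B0 → L0 hit [D]
  5 | R B11 → L3 miss [-]
  6 | W B8 → L0 miss wb→B0 [D]
  7 | R B7 → L3 miss [-]
  8 | R B0 → L0 miss wb→B8 [-]

WB = [0, 8]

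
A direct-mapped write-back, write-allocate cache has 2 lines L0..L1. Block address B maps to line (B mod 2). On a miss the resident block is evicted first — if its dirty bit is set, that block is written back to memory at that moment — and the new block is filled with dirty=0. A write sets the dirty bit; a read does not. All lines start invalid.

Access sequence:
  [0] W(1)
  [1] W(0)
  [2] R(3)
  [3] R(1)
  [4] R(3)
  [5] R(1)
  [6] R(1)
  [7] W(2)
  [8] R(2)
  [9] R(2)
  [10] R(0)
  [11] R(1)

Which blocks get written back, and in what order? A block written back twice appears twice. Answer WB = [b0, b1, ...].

0: W B1 -> L1 miss  d=D]
1: W B0 -> L0 miss  d=D]
2: R B3 -> L1 miss wb->B1  d=-]
3: R B1 -> L1 miss  d=-]
4: R B3 -> L1 miss  d=-]
5: R B1 -> L1 miss  d=-]
6: R B1 -> L1 hit  d=-]
7: W B2 -> L0 miss wb->B0  d=D]
8: R B2 -> L0 hit  d=D]
9: R B2 -> L0 hit  d=D]
10: R B0 -> L0 miss wb->B2  d=-]
11: R B1 -> L1 hit  d=-]

WB = [1, 0, 2]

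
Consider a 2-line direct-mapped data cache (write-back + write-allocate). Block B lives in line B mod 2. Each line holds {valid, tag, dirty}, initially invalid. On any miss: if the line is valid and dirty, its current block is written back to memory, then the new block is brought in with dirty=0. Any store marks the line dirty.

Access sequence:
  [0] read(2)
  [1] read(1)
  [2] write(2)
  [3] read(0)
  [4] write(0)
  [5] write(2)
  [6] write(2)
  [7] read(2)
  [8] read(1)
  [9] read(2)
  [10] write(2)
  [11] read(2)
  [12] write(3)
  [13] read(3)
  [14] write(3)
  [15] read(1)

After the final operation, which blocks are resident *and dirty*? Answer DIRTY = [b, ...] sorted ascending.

DIRTY = [2]

0: R B2 -> L0 miss  d=-]
1: R B1 -> L1 miss  d=-]
2: W B2 -> L0 hit  d=D]
3: R B0 -> L0 miss wb->B2  d=-]
4: W B0 -> L0 hit  d=D]
5: W B2 -> L0 miss wb->B0  d=D]
6: W B2 -> L0 hit  d=D]
7: R B2 -> L0 hit  d=D]
8: R B1 -> L1 hit  d=-]
9: R B2 -> L0 hit  d=D]
10: W B2 -> L0 hit  d=D]
11: R B2 -> L0 hit  d=D]
12: W B3 -> L1 miss  d=D]
13: R B3 -> L1 hit  d=D]
14: W B3 -> L1 hit  d=D]
15: R B1 -> L1 miss wb->B3  d=-]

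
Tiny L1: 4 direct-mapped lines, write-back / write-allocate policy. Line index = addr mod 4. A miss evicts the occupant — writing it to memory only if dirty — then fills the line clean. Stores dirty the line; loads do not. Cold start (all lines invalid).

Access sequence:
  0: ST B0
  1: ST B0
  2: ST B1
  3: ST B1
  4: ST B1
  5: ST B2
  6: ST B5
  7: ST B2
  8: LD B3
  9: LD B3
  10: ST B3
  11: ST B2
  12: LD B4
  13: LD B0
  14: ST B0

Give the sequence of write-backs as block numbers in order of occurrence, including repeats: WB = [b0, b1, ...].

  0 | W B0 → L0 miss [D]
  1 | W B0 → L0 hit [D]
  2 | W B1 → L1 miss [D]
  3 | W B1 → L1 hit [D]
  4 | W B1 → L1 hit [D]
  5 | W B2 → L2 miss [D]
  6 | W B5 → L1 miss wb→B1 [D]
  7 | W B2 → L2 hit [D]
  8 | R B3 → L3 miss [-]
  9 | R B3 → L3 hit [-]
  10 | W B3 → L3 hit [D]
  11 | W B2 → L2 hit [D]
  12 | R B4 → L0 miss wb→B0 [-]
  13 | R B0 → L0 miss [-]
  14 | W B0 → L0 hit [D]

WB = [1, 0]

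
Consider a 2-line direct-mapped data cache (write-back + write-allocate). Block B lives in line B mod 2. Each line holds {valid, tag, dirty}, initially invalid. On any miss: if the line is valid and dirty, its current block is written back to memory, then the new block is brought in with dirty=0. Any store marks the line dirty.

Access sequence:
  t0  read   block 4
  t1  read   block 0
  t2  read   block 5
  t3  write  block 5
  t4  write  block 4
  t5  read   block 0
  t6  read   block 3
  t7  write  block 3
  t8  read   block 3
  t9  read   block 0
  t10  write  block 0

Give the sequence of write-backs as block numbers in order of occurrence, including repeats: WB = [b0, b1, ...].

WB = [4, 5]

  0 | R B4 → L0 miss [-]
  1 | R B0 → L0 miss [-]
  2 | R B5 → L1 miss [-]
  3 | W B5 → L1 hit [D]
  4 | W B4 → L0 miss [D]
  5 | R B0 → L0 miss wb→B4 [-]
  6 | R B3 → L1 miss wb→B5 [-]
  7 | W B3 → L1 hit [D]
  8 | R B3 → L1 hit [D]
  9 | R B0 → L0 hit [-]
  10 | W B0 → L0 hit [D]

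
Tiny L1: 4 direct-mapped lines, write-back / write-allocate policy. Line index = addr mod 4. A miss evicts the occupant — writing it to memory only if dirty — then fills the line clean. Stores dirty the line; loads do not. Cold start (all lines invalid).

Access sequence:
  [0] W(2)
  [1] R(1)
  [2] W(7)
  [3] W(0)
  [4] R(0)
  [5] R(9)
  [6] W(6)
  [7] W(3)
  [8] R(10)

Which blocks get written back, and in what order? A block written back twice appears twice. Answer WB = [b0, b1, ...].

0: W B2 -> L2 miss  d=D]
1: R B1 -> L1 miss  d=-]
2: W B7 -> L3 miss  d=D]
3: W B0 -> L0 miss  d=D]
4: R B0 -> L0 hit  d=D]
5: R B9 -> L1 miss  d=-]
6: W B6 -> L2 miss wb->B2  d=D]
7: W B3 -> L3 miss wb->B7  d=D]
8: R B10 -> L2 miss wb->B6  d=-]

WB = [2, 7, 6]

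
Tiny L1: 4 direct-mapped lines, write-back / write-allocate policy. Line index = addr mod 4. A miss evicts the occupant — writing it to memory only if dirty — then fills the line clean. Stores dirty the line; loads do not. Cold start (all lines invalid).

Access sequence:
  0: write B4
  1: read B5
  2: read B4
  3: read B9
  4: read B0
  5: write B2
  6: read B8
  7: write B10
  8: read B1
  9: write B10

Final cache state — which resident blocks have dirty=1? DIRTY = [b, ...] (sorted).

  0 | W B4 → L0 miss [D]
  1 | R B5 → L1 miss [-]
  2 | R B4 → L0 hit [D]
  3 | R B9 → L1 miss [-]
  4 | R B0 → L0 miss wb→B4 [-]
  5 | W B2 → L2 miss [D]
  6 | R B8 → L0 miss [-]
  7 | W B10 → L2 miss wb→B2 [D]
  8 | R B1 → L1 miss [-]
  9 | W B10 → L2 hit [D]

DIRTY = [10]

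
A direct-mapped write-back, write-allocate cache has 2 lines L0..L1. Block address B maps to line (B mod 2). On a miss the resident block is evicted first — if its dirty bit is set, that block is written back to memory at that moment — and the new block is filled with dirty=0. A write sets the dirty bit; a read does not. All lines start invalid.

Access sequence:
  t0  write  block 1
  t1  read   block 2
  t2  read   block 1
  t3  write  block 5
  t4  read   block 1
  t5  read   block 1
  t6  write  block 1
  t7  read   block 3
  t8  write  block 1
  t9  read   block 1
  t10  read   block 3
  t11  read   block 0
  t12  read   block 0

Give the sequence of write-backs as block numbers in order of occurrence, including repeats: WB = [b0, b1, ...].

0: W B1 -> L1 miss  d=D]
1: R B2 -> L0 miss  d=-]
2: R B1 -> L1 hit  d=D]
3: W B5 -> L1 miss wb->B1  d=D]
4: R B1 -> L1 miss wb->B5  d=-]
5: R B1 -> L1 hit  d=-]
6: W B1 -> L1 hit  d=D]
7: R B3 -> L1 miss wb->B1  d=-]
8: W B1 -> L1 miss  d=D]
9: R B1 -> L1 hit  d=D]
10: R B3 -> L1 miss wb->B1  d=-]
11: R B0 -> L0 miss  d=-]
12: R B0 -> L0 hit  d=-]

WB = [1, 5, 1, 1]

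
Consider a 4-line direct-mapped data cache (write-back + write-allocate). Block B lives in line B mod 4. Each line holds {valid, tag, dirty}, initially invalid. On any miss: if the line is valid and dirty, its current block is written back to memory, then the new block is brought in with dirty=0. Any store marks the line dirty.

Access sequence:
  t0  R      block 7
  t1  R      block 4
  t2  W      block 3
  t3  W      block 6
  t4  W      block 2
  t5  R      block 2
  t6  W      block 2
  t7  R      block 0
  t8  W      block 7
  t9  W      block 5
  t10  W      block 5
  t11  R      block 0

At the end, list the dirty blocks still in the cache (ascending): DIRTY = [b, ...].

DIRTY = [2, 5, 7]

0: R B7 -> L3 miss  d=-]
1: R B4 -> L0 miss  d=-]
2: W B3 -> L3 miss  d=D]
3: W B6 -> L2 miss  d=D]
4: W B2 -> L2 miss wb->B6  d=D]
5: R B2 -> L2 hit  d=D]
6: W B2 -> L2 hit  d=D]
7: R B0 -> L0 miss  d=-]
8: W B7 -> L3 miss wb->B3  d=D]
9: W B5 -> L1 miss  d=D]
10: W B5 -> L1 hit  d=D]
11: R B0 -> L0 hit  d=-]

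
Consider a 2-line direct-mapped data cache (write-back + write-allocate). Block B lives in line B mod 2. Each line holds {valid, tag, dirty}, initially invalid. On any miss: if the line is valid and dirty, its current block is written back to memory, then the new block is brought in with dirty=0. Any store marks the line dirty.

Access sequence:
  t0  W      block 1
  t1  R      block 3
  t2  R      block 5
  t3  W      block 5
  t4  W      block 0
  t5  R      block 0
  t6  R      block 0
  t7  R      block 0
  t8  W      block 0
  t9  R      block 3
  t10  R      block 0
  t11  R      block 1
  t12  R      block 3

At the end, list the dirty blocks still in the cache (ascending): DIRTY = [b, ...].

0: W B1 -> L1 miss  d=D]
1: R B3 -> L1 miss wb->B1  d=-]
2: R B5 -> L1 miss  d=-]
3: W B5 -> L1 hit  d=D]
4: W B0 -> L0 miss  d=D]
5: R B0 -> L0 hit  d=D]
6: R B0 -> L0 hit  d=D]
7: R B0 -> L0 hit  d=D]
8: W B0 -> L0 hit  d=D]
9: R B3 -> L1 miss wb->B5  d=-]
10: R B0 -> L0 hit  d=D]
11: R B1 -> L1 miss  d=-]
12: R B3 -> L1 miss  d=-]

DIRTY = [0]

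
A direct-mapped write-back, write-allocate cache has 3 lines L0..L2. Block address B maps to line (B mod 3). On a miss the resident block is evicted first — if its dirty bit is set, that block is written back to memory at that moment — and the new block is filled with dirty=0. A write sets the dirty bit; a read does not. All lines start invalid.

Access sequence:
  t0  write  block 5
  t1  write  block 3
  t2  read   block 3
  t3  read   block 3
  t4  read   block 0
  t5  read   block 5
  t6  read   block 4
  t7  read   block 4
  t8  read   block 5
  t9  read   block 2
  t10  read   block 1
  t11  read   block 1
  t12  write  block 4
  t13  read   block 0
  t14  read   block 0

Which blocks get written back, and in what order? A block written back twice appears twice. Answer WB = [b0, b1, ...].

0: W B5 → L2 miss [D]
1: W B3 → L0 miss [D]
2: R B3 → L0 hit [D]
3: R B3 → L0 hit [D]
4: R B0 → L0 miss wb→B3 [-]
5: R B5 → L2 hit [D]
6: R B4 → L1 miss [-]
7: R B4 → L1 hit [-]
8: R B5 → L2 hit [D]
9: R B2 → L2 miss wb→B5 [-]
10: R B1 → L1 miss [-]
11: R B1 → L1 hit [-]
12: W B4 → L1 miss [D]
13: R B0 → L0 hit [-]
14: R B0 → L0 hit [-]

WB = [3, 5]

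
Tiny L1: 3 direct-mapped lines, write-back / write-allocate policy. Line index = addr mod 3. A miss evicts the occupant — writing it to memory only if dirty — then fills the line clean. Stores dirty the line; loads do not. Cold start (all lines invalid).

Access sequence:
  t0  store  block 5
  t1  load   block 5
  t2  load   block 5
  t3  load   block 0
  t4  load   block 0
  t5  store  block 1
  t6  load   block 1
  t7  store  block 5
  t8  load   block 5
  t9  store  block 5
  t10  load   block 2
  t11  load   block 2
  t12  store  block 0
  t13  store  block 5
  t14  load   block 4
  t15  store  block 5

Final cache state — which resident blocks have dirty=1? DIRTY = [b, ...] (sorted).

DIRTY = [0, 5]

0: W B5 → L2 miss [D]
1: R B5 → L2 hit [D]
2: R B5 → L2 hit [D]
3: R B0 → L0 miss [-]
4: R B0 → L0 hit [-]
5: W B1 → L1 miss [D]
6: R B1 → L1 hit [D]
7: W B5 → L2 hit [D]
8: R B5 → L2 hit [D]
9: W B5 → L2 hit [D]
10: R B2 → L2 miss wb→B5 [-]
11: R B2 → L2 hit [-]
12: W B0 → L0 hit [D]
13: W B5 → L2 miss [D]
14: R B4 → L1 miss wb→B1 [-]
15: W B5 → L2 hit [D]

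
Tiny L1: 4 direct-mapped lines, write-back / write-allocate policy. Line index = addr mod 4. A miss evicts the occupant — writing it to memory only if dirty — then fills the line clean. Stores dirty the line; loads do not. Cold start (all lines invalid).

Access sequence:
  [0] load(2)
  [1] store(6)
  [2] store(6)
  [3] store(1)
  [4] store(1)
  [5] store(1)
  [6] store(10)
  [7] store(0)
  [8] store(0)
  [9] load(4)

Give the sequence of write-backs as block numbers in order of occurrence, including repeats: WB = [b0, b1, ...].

WB = [6, 0]

  0 | R B2 → L2 miss [-]
  1 | W B6 → L2 miss [D]
  2 | W B6 → L2 hit [D]
  3 | W B1 → L1 miss [D]
  4 | W B1 → L1 hit [D]
  5 | W B1 → L1 hit [D]
  6 | W B10 → L2 miss wb→B6 [D]
  7 | W B0 → L0 miss [D]
  8 | W B0 → L0 hit [D]
  9 | R B4 → L0 miss wb→B0 [-]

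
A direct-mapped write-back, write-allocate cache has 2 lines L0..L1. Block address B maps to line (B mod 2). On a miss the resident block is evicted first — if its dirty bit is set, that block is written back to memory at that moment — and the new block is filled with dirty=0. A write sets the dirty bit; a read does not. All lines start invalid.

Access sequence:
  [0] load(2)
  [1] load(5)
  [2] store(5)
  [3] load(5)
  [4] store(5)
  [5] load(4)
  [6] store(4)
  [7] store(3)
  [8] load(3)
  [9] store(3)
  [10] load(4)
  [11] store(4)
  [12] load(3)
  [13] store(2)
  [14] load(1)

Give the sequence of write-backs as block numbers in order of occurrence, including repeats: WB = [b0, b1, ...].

WB = [5, 4, 3]

  0 | R B2 → L0 miss [-]
  1 | R B5 → L1 miss [-]
  2 | W B5 → L1 hit [D]
  3 | R B5 → L1 hit [D]
  4 | W B5 → L1 hit [D]
  5 | R B4 → L0 miss [-]
  6 | W B4 → L0 hit [D]
  7 | W B3 → L1 miss wb→B5 [D]
  8 | R B3 → L1 hit [D]
  9 | W B3 → L1 hit [D]
  10 | R B4 → L0 hit [D]
  11 | W B4 → L0 hit [D]
  12 | R B3 → L1 hit [D]
  13 | W B2 → L0 miss wb→B4 [D]
  14 | R B1 → L1 miss wb→B3 [-]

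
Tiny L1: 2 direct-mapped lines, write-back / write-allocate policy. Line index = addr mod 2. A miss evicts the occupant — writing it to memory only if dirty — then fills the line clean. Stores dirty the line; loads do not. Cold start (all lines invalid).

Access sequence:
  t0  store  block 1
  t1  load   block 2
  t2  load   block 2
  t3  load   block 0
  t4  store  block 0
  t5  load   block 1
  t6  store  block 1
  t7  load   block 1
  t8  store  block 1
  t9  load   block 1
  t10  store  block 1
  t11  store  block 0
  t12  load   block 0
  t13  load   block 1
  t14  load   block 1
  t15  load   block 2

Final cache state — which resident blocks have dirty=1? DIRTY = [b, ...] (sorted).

0: W B1 -> L1 miss  d=D]
1: R B2 -> L0 miss  d=-]
2: R B2 -> L0 hit  d=-]
3: R B0 -> L0 miss  d=-]
4: W B0 -> L0 hit  d=D]
5: R B1 -> L1 hit  d=D]
6: W B1 -> L1 hit  d=D]
7: R B1 -> L1 hit  d=D]
8: W B1 -> L1 hit  d=D]
9: R B1 -> L1 hit  d=D]
10: W B1 -> L1 hit  d=D]
11: W B0 -> L0 hit  d=D]
12: R B0 -> L0 hit  d=D]
13: R B1 -> L1 hit  d=D]
14: R B1 -> L1 hit  d=D]
15: R B2 -> L0 miss wb->B0  d=-]

DIRTY = [1]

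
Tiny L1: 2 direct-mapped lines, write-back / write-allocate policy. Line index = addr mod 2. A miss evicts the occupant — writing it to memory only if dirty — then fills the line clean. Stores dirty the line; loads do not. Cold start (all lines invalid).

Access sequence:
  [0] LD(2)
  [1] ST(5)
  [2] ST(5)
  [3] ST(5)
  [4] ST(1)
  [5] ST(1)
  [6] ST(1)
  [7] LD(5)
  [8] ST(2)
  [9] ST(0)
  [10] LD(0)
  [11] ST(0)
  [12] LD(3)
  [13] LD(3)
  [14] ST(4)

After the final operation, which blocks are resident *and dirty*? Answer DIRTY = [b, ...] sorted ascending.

0: R B2 → L0 miss [-]
1: W B5 → L1 miss [D]
2: W B5 → L1 hit [D]
3: W B5 → L1 hit [D]
4: W B1 → L1 miss wb→B5 [D]
5: W B1 → L1 hit [D]
6: W B1 → L1 hit [D]
7: R B5 → L1 miss wb→B1 [-]
8: W B2 → L0 hit [D]
9: W B0 → L0 miss wb→B2 [D]
10: R B0 → L0 hit [D]
11: W B0 → L0 hit [D]
12: R B3 → L1 miss [-]
13: R B3 → L1 hit [-]
14: W B4 → L0 miss wb→B0 [D]

DIRTY = [4]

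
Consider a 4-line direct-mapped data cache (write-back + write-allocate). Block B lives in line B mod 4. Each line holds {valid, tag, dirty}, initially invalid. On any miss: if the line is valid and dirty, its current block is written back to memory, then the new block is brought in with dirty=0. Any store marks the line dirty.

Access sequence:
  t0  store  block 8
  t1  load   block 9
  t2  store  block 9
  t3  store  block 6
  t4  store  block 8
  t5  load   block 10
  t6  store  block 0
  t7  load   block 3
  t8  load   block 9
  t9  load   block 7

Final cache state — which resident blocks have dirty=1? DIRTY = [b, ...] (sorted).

DIRTY = [0, 9]

0: W B8 -> L0 miss  d=D]
1: R B9 -> L1 miss  d=-]
2: W B9 -> L1 hit  d=D]
3: W B6 -> L2 miss  d=D]
4: W B8 -> L0 hit  d=D]
5: R B10 -> L2 miss wb->B6  d=-]
6: W B0 -> L0 miss wb->B8  d=D]
7: R B3 -> L3 miss  d=-]
8: R B9 -> L1 hit  d=D]
9: R B7 -> L3 miss  d=-]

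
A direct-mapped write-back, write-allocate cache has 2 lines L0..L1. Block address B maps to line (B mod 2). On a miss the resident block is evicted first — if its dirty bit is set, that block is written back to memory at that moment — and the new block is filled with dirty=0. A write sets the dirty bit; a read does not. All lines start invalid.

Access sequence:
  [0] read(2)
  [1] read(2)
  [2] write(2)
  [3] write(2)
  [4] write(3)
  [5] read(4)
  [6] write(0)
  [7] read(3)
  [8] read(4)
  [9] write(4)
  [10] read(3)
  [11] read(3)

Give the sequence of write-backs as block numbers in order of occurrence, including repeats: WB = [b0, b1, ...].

WB = [2, 0]

  0 | R B2 → L0 miss [-]
  1 | R B2 → L0 hit [-]
  2 | W B2 → L0 hit [D]
  3 | W B2 → L0 hit [D]
  4 | W B3 → L1 miss [D]
  5 | R B4 → L0 miss wb→B2 [-]
  6 | W B0 → L0 miss [D]
  7 | R B3 → L1 hit [D]
  8 | R B4 → L0 miss wb→B0 [-]
  9 | W B4 → L0 hit [D]
  10 | R B3 → L1 hit [D]
  11 | R B3 → L1 hit [D]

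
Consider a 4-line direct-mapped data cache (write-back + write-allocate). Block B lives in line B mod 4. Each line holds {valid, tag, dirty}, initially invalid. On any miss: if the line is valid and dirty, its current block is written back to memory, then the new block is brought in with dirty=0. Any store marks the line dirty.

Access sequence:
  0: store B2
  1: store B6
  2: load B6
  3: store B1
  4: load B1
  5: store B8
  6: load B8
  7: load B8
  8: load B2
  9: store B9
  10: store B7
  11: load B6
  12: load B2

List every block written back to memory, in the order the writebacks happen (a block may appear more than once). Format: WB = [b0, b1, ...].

0: W B2 -> L2 miss  d=D]
1: W B6 -> L2 miss wb->B2  d=D]
2: R B6 -> L2 hit  d=D]
3: W B1 -> L1 miss  d=D]
4: R B1 -> L1 hit  d=D]
5: W B8 -> L0 miss  d=D]
6: R B8 -> L0 hit  d=D]
7: R B8 -> L0 hit  d=D]
8: R B2 -> L2 miss wb->B6  d=-]
9: W B9 -> L1 miss wb->B1  d=D]
10: W B7 -> L3 miss  d=D]
11: R B6 -> L2 miss  d=-]
12: R B2 -> L2 miss  d=-]

WB = [2, 6, 1]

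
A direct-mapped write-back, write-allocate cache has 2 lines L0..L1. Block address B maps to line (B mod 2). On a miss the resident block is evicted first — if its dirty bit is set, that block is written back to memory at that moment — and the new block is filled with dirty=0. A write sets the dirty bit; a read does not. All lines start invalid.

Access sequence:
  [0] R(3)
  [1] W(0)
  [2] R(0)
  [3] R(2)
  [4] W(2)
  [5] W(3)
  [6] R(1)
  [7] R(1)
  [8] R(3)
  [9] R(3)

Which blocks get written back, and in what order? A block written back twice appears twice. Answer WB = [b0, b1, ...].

WB = [0, 3]

0: R B3 → L1 miss [-]
1: W B0 → L0 miss [D]
2: R B0 → L0 hit [D]
3: R B2 → L0 miss wb→B0 [-]
4: W B2 → L0 hit [D]
5: W B3 → L1 hit [D]
6: R B1 → L1 miss wb→B3 [-]
7: R B1 → L1 hit [-]
8: R B3 → L1 miss [-]
9: R B3 → L1 hit [-]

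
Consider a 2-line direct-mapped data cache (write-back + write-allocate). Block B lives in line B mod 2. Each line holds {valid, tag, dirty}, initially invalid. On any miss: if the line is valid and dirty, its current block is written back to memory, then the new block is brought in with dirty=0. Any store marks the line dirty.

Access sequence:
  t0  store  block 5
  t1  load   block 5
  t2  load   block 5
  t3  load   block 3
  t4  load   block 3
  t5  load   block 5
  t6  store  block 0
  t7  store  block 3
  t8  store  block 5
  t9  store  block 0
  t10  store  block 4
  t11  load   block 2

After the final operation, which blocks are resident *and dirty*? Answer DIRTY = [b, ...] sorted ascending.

DIRTY = [5]

0: W B5 → L1 miss [D]
1: R B5 → L1 hit [D]
2: R B5 → L1 hit [D]
3: R B3 → L1 miss wb→B5 [-]
4: R B3 → L1 hit [-]
5: R B5 → L1 miss [-]
6: W B0 → L0 miss [D]
7: W B3 → L1 miss [D]
8: W B5 → L1 miss wb→B3 [D]
9: W B0 → L0 hit [D]
10: W B4 → L0 miss wb→B0 [D]
11: R B2 → L0 miss wb→B4 [-]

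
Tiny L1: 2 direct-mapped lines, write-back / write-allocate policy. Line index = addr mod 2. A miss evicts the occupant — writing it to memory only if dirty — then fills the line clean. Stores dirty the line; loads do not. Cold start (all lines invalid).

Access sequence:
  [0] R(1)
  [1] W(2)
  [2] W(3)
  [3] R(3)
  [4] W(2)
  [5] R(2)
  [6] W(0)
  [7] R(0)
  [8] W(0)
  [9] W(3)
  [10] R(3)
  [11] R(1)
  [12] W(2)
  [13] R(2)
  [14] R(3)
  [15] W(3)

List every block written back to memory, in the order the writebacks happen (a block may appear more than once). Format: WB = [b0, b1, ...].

WB = [2, 3, 0]

  0 | R B1 → L1 miss [-]
  1 | W B2 → L0 miss [D]
  2 | W B3 → L1 miss [D]
  3 | R B3 → L1 hit [D]
  4 | W B2 → L0 hit [D]
  5 | R B2 → L0 hit [D]
  6 | W B0 → L0 miss wb→B2 [D]
  7 | R B0 → L0 hit [D]
  8 | W B0 → L0 hit [D]
  9 | W B3 → L1 hit [D]
  10 | R B3 → L1 hit [D]
  11 | R B1 → L1 miss wb→B3 [-]
  12 | W B2 → L0 miss wb→B0 [D]
  13 | R B2 → L0 hit [D]
  14 | R B3 → L1 miss [-]
  15 | W B3 → L1 hit [D]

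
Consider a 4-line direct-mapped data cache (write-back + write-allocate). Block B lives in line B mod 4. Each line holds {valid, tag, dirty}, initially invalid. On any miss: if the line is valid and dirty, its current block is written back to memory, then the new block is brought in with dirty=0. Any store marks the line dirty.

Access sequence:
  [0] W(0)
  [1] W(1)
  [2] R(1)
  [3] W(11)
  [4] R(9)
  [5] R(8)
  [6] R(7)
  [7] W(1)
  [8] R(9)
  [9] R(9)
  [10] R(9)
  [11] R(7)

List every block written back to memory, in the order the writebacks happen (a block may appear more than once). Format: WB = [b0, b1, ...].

  0 | W B0 → L0 miss [D]
  1 | W B1 → L1 miss [D]
  2 | R B1 → L1 hit [D]
  3 | W B11 → L3 miss [D]
  4 | R B9 → L1 miss wb→B1 [-]
  5 | R B8 → L0 miss wb→B0 [-]
  6 | R B7 → L3 miss wb→B11 [-]
  7 | W B1 → L1 miss [D]
  8 | R B9 → L1 miss wb→B1 [-]
  9 | R B9 → L1 hit [-]
  10 | R B9 → L1 hit [-]
  11 | R B7 → L3 hit [-]

WB = [1, 0, 11, 1]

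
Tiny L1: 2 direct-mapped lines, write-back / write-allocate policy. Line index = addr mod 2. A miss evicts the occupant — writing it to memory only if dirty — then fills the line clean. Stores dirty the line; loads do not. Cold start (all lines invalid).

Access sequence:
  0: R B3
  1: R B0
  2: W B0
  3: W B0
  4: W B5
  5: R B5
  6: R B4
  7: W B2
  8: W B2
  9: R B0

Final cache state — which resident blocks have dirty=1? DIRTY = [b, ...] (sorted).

  0 | R B3 → L1 miss [-]
  1 | R B0 → L0 miss [-]
  2 | W B0 → L0 hit [D]
  3 | W B0 → L0 hit [D]
  4 | W B5 → L1 miss [D]
  5 | R B5 → L1 hit [D]
  6 | R B4 → L0 miss wb→B0 [-]
  7 | W B2 → L0 miss [D]
  8 | W B2 → L0 hit [D]
  9 | R B0 → L0 miss wb→B2 [-]

DIRTY = [5]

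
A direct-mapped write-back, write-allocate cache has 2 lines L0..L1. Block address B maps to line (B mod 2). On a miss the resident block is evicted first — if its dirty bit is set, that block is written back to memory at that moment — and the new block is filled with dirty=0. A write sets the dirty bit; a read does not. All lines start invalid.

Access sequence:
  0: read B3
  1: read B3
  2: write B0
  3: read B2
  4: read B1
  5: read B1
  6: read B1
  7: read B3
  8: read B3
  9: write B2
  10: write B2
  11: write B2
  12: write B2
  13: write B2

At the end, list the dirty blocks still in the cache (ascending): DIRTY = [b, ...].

DIRTY = [2]

  0 | R B3 → L1 miss [-]
  1 | R B3 → L1 hit [-]
  2 | W B0 → L0 miss [D]
  3 | R B2 → L0 miss wb→B0 [-]
  4 | R B1 → L1 miss [-]
  5 | R B1 → L1 hit [-]
  6 | R B1 → L1 hit [-]
  7 | R B3 → L1 miss [-]
  8 | R B3 → L1 hit [-]
  9 | W B2 → L0 hit [D]
  10 | W B2 → L0 hit [D]
  11 | W B2 → L0 hit [D]
  12 | W B2 → L0 hit [D]
  13 | W B2 → L0 hit [D]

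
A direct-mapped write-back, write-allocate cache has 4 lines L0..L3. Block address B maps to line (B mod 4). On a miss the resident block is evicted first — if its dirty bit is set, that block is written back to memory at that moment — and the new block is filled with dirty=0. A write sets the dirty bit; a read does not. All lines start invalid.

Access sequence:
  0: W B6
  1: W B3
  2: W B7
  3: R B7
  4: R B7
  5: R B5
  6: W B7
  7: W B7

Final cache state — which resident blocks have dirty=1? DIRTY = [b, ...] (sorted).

DIRTY = [6, 7]

0: W B6 -> L2 miss  d=D]
1: W B3 -> L3 miss  d=D]
2: W B7 -> L3 miss wb->B3  d=D]
3: R B7 -> L3 hit  d=D]
4: R B7 -> L3 hit  d=D]
5: R B5 -> L1 miss  d=-]
6: W B7 -> L3 hit  d=D]
7: W B7 -> L3 hit  d=D]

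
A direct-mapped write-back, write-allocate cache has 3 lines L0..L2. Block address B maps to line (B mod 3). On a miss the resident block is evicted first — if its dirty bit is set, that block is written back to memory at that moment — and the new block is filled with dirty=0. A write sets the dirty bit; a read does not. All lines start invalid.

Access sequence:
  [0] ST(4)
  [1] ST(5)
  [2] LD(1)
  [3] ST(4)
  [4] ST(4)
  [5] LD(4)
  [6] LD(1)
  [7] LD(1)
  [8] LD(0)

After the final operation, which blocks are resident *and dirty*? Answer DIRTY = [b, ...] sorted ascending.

DIRTY = [5]

  0 | W B4 → L1 miss [D]
  1 | W B5 → L2 miss [D]
  2 | R B1 → L1 miss wb→B4 [-]
  3 | W B4 → L1 miss [D]
  4 | W B4 → L1 hit [D]
  5 | R B4 → L1 hit [D]
  6 | R B1 → L1 miss wb→B4 [-]
  7 | R B1 → L1 hit [-]
  8 | R B0 → L0 miss [-]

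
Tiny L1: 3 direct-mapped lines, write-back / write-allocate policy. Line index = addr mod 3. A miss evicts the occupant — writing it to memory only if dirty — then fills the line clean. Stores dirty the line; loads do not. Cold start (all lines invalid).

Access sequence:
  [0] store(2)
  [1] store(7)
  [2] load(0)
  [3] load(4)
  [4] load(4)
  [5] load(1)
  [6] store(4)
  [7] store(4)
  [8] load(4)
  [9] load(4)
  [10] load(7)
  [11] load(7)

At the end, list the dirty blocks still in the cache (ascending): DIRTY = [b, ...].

DIRTY = [2]

0: W B2 → L2 miss [D]
1: W B7 → L1 miss [D]
2: R B0 → L0 miss [-]
3: R B4 → L1 miss wb→B7 [-]
4: R B4 → L1 hit [-]
5: R B1 → L1 miss [-]
6: W B4 → L1 miss [D]
7: W B4 → L1 hit [D]
8: R B4 → L1 hit [D]
9: R B4 → L1 hit [D]
10: R B7 → L1 miss wb→B4 [-]
11: R B7 → L1 hit [-]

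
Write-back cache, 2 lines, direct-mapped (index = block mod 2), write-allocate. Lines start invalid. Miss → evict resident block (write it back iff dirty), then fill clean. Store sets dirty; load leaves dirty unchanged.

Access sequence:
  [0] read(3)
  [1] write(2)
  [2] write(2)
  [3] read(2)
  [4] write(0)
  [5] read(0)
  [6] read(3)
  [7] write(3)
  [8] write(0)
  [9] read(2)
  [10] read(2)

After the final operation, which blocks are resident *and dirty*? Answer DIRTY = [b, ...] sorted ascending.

  0 | R B3 → L1 miss [-]
  1 | W B2 → L0 miss [D]
  2 | W B2 → L0 hit [D]
  3 | R B2 → L0 hit [D]
  4 | W B0 → L0 miss wb→B2 [D]
  5 | R B0 → L0 hit [D]
  6 | R B3 → L1 hit [-]
  7 | W B3 → L1 hit [D]
  8 | W B0 → L0 hit [D]
  9 | R B2 → L0 miss wb→B0 [-]
  10 | R B2 → L0 hit [-]

DIRTY = [3]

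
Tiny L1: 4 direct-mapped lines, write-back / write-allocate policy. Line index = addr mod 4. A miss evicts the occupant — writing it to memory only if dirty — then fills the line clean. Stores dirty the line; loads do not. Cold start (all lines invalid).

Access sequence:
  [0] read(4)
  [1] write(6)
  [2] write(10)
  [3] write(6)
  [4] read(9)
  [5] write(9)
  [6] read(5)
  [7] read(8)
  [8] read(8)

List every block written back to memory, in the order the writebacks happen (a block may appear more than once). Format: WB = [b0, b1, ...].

WB = [6, 10, 9]

  0 | R B4 → L0 miss [-]
  1 | W B6 → L2 miss [D]
  2 | W B10 → L2 miss wb→B6 [D]
  3 | W B6 → L2 miss wb→B10 [D]
  4 | R B9 → L1 miss [-]
  5 | W B9 → L1 hit [D]
  6 | R B5 → L1 miss wb→B9 [-]
  7 | R B8 → L0 miss [-]
  8 | R B8 → L0 hit [-]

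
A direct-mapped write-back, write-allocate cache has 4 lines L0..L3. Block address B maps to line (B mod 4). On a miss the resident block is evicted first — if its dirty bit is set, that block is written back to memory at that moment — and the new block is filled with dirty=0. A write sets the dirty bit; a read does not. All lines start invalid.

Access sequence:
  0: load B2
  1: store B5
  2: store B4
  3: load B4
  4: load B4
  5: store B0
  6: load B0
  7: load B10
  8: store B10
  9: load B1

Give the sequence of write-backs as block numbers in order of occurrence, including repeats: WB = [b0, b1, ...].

WB = [4, 5]

  0 | R B2 → L2 miss [-]
  1 | W B5 → L1 miss [D]
  2 | W B4 → L0 miss [D]
  3 | R B4 → L0 hit [D]
  4 | R B4 → L0 hit [D]
  5 | W B0 → L0 miss wb→B4 [D]
  6 | R B0 → L0 hit [D]
  7 | R B10 → L2 miss [-]
  8 | W B10 → L2 hit [D]
  9 | R B1 → L1 miss wb→B5 [-]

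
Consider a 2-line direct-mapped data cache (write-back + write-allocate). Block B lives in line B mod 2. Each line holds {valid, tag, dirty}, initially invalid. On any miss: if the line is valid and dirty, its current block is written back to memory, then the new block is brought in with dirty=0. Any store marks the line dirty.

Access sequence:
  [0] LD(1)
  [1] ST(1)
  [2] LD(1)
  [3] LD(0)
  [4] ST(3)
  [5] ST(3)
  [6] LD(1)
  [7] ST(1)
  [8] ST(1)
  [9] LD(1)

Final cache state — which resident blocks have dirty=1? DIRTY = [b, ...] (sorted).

DIRTY = [1]

0: R B1 → L1 miss [-]
1: W B1 → L1 hit [D]
2: R B1 → L1 hit [D]
3: R B0 → L0 miss [-]
4: W B3 → L1 miss wb→B1 [D]
5: W B3 → L1 hit [D]
6: R B1 → L1 miss wb→B3 [-]
7: W B1 → L1 hit [D]
8: W B1 → L1 hit [D]
9: R B1 → L1 hit [D]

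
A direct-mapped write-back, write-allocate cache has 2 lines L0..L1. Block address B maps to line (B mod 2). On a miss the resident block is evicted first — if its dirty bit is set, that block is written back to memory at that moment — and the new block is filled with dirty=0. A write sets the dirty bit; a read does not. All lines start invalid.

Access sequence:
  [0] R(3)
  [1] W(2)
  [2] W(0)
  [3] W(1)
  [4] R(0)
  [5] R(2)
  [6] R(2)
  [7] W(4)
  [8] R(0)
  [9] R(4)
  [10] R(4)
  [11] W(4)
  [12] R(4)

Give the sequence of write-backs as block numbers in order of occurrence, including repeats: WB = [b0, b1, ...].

  0 | R B3 → L1 miss [-]
  1 | W B2 → L0 miss [D]
  2 | W B0 → L0 miss wb→B2 [D]
  3 | W B1 → L1 miss [D]
  4 | R B0 → L0 hit [D]
  5 | R B2 → L0 miss wb→B0 [-]
  6 | R B2 → L0 hit [-]
  7 | W B4 → L0 miss [D]
  8 | R B0 → L0 miss wb→B4 [-]
  9 | R B4 → L0 miss [-]
  10 | R B4 → L0 hit [-]
  11 | W B4 → L0 hit [D]
  12 | R B4 → L0 hit [D]

WB = [2, 0, 4]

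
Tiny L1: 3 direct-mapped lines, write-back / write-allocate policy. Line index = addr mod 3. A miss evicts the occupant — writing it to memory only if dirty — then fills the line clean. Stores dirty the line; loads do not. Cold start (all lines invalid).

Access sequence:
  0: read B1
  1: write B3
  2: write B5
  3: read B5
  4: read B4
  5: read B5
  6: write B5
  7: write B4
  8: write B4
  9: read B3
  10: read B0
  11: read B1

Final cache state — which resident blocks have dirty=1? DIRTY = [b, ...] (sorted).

0: R B1 -> L1 miss  d=-]
1: W B3 -> L0 miss  d=D]
2: W B5 -> L2 miss  d=D]
3: R B5 -> L2 hit  d=D]
4: R B4 -> L1 miss  d=-]
5: R B5 -> L2 hit  d=D]
6: W B5 -> L2 hit  d=D]
7: W B4 -> L1 hit  d=D]
8: W B4 -> L1 hit  d=D]
9: R B3 -> L0 hit  d=D]
10: R B0 -> L0 miss wb->B3  d=-]
11: R B1 -> L1 miss wb->B4  d=-]

DIRTY = [5]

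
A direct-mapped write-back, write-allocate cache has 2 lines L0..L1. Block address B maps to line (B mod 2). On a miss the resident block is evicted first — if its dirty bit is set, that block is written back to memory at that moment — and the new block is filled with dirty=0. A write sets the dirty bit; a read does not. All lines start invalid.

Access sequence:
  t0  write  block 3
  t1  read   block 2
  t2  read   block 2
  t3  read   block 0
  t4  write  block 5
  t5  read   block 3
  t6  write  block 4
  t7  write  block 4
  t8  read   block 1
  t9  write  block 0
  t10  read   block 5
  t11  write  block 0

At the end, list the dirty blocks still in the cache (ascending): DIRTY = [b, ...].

0: W B3 -> L1 miss  d=D]
1: R B2 -> L0 miss  d=-]
2: R B2 -> L0 hit  d=-]
3: R B0 -> L0 miss  d=-]
4: W B5 -> L1 miss wb->B3  d=D]
5: R B3 -> L1 miss wb->B5  d=-]
6: W B4 -> L0 miss  d=D]
7: W B4 -> L0 hit  d=D]
8: R B1 -> L1 miss  d=-]
9: W B0 -> L0 miss wb->B4  d=D]
10: R B5 -> L1 miss  d=-]
11: W B0 -> L0 hit  d=D]

DIRTY = [0]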